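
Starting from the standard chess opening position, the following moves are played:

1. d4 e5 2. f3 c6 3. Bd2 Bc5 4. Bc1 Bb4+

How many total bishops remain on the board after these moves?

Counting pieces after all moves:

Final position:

  a b c d e f g h
  ─────────────────
8│♜ ♞ ♝ ♛ ♚ · ♞ ♜│8
7│♟ ♟ · ♟ · ♟ ♟ ♟│7
6│· · ♟ · · · · ·│6
5│· · · · ♟ · · ·│5
4│· ♝ · ♙ · · · ·│4
3│· · · · · ♙ · ·│3
2│♙ ♙ ♙ · ♙ · ♙ ♙│2
1│♖ ♘ ♗ ♕ ♔ ♗ ♘ ♖│1
  ─────────────────
  a b c d e f g h


4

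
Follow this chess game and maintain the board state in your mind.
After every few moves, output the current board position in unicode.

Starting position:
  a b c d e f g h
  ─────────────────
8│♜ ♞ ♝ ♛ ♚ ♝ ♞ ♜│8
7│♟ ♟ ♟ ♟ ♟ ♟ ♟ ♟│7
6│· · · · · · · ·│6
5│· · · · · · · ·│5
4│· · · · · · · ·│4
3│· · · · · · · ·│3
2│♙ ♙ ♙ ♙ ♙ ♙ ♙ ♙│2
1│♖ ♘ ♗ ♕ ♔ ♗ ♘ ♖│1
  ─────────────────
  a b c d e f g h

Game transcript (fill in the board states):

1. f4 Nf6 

  a b c d e f g h
  ─────────────────
8│♜ ♞ ♝ ♛ ♚ ♝ · ♜│8
7│♟ ♟ ♟ ♟ ♟ ♟ ♟ ♟│7
6│· · · · · ♞ · ·│6
5│· · · · · · · ·│5
4│· · · · · ♙ · ·│4
3│· · · · · · · ·│3
2│♙ ♙ ♙ ♙ ♙ · ♙ ♙│2
1│♖ ♘ ♗ ♕ ♔ ♗ ♘ ♖│1
  ─────────────────
  a b c d e f g h

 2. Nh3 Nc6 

  a b c d e f g h
  ─────────────────
8│♜ · ♝ ♛ ♚ ♝ · ♜│8
7│♟ ♟ ♟ ♟ ♟ ♟ ♟ ♟│7
6│· · ♞ · · ♞ · ·│6
5│· · · · · · · ·│5
4│· · · · · ♙ · ·│4
3│· · · · · · · ♘│3
2│♙ ♙ ♙ ♙ ♙ · ♙ ♙│2
1│♖ ♘ ♗ ♕ ♔ ♗ · ♖│1
  ─────────────────
  a b c d e f g h

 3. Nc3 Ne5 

  a b c d e f g h
  ─────────────────
8│♜ · ♝ ♛ ♚ ♝ · ♜│8
7│♟ ♟ ♟ ♟ ♟ ♟ ♟ ♟│7
6│· · · · · ♞ · ·│6
5│· · · · ♞ · · ·│5
4│· · · · · ♙ · ·│4
3│· · ♘ · · · · ♘│3
2│♙ ♙ ♙ ♙ ♙ · ♙ ♙│2
1│♖ · ♗ ♕ ♔ ♗ · ♖│1
  ─────────────────
  a b c d e f g h

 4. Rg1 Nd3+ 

  a b c d e f g h
  ─────────────────
8│♜ · ♝ ♛ ♚ ♝ · ♜│8
7│♟ ♟ ♟ ♟ ♟ ♟ ♟ ♟│7
6│· · · · · ♞ · ·│6
5│· · · · · · · ·│5
4│· · · · · ♙ · ·│4
3│· · ♘ ♞ · · · ♘│3
2│♙ ♙ ♙ ♙ ♙ · ♙ ♙│2
1│♖ · ♗ ♕ ♔ ♗ ♖ ·│1
  ─────────────────
  a b c d e f g h

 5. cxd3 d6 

  a b c d e f g h
  ─────────────────
8│♜ · ♝ ♛ ♚ ♝ · ♜│8
7│♟ ♟ ♟ · ♟ ♟ ♟ ♟│7
6│· · · ♟ · ♞ · ·│6
5│· · · · · · · ·│5
4│· · · · · ♙ · ·│4
3│· · ♘ ♙ · · · ♘│3
2│♙ ♙ · ♙ ♙ · ♙ ♙│2
1│♖ · ♗ ♕ ♔ ♗ ♖ ·│1
  ─────────────────
  a b c d e f g h



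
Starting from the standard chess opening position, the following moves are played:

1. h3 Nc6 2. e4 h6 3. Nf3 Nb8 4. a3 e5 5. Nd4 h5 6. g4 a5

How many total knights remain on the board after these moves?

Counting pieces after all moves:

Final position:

  a b c d e f g h
  ─────────────────
8│♜ ♞ ♝ ♛ ♚ ♝ ♞ ♜│8
7│· ♟ ♟ ♟ · ♟ ♟ ·│7
6│· · · · · · · ·│6
5│♟ · · · ♟ · · ♟│5
4│· · · ♘ ♙ · ♙ ·│4
3│♙ · · · · · · ♙│3
2│· ♙ ♙ ♙ · ♙ · ·│2
1│♖ ♘ ♗ ♕ ♔ ♗ · ♖│1
  ─────────────────
  a b c d e f g h


4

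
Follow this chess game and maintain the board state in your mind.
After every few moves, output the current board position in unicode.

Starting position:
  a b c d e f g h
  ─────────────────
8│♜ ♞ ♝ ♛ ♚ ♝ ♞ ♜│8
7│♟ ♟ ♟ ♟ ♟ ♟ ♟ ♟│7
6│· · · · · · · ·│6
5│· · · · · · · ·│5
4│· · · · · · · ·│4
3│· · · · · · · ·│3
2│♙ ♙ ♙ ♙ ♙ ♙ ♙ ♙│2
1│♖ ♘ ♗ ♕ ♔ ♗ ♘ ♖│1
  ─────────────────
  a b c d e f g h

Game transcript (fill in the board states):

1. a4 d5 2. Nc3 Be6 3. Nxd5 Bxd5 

  a b c d e f g h
  ─────────────────
8│♜ ♞ · ♛ ♚ ♝ ♞ ♜│8
7│♟ ♟ ♟ · ♟ ♟ ♟ ♟│7
6│· · · · · · · ·│6
5│· · · ♝ · · · ·│5
4│♙ · · · · · · ·│4
3│· · · · · · · ·│3
2│· ♙ ♙ ♙ ♙ ♙ ♙ ♙│2
1│♖ · ♗ ♕ ♔ ♗ ♘ ♖│1
  ─────────────────
  a b c d e f g h

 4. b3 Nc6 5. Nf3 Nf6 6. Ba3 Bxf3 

  a b c d e f g h
  ─────────────────
8│♜ · · ♛ ♚ ♝ · ♜│8
7│♟ ♟ ♟ · ♟ ♟ ♟ ♟│7
6│· · ♞ · · ♞ · ·│6
5│· · · · · · · ·│5
4│♙ · · · · · · ·│4
3│♗ ♙ · · · ♝ · ·│3
2│· · ♙ ♙ ♙ ♙ ♙ ♙│2
1│♖ · · ♕ ♔ ♗ · ♖│1
  ─────────────────
  a b c d e f g h

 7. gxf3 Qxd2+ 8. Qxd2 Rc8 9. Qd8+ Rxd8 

  a b c d e f g h
  ─────────────────
8│· · · ♜ ♚ ♝ · ♜│8
7│♟ ♟ ♟ · ♟ ♟ ♟ ♟│7
6│· · ♞ · · ♞ · ·│6
5│· · · · · · · ·│5
4│♙ · · · · · · ·│4
3│♗ ♙ · · · ♙ · ·│3
2│· · ♙ · ♙ ♙ · ♙│2
1│♖ · · · ♔ ♗ · ♖│1
  ─────────────────
  a b c d e f g h

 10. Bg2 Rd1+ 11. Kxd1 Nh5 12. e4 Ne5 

  a b c d e f g h
  ─────────────────
8│· · · · ♚ ♝ · ♜│8
7│♟ ♟ ♟ · ♟ ♟ ♟ ♟│7
6│· · · · · · · ·│6
5│· · · · ♞ · · ♞│5
4│♙ · · · ♙ · · ·│4
3│♗ ♙ · · · ♙ · ·│3
2│· · ♙ · · ♙ ♗ ♙│2
1│♖ · · ♔ · · · ♖│1
  ─────────────────
  a b c d e f g h

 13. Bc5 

  a b c d e f g h
  ─────────────────
8│· · · · ♚ ♝ · ♜│8
7│♟ ♟ ♟ · ♟ ♟ ♟ ♟│7
6│· · · · · · · ·│6
5│· · ♗ · ♞ · · ♞│5
4│♙ · · · ♙ · · ·│4
3│· ♙ · · · ♙ · ·│3
2│· · ♙ · · ♙ ♗ ♙│2
1│♖ · · ♔ · · · ♖│1
  ─────────────────
  a b c d e f g h


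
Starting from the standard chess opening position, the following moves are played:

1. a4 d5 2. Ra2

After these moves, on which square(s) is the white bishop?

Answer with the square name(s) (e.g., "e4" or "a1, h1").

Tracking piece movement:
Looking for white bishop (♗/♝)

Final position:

  a b c d e f g h
  ─────────────────
8│♜ ♞ ♝ ♛ ♚ ♝ ♞ ♜│8
7│♟ ♟ ♟ · ♟ ♟ ♟ ♟│7
6│· · · · · · · ·│6
5│· · · ♟ · · · ·│5
4│♙ · · · · · · ·│4
3│· · · · · · · ·│3
2│♖ ♙ ♙ ♙ ♙ ♙ ♙ ♙│2
1│· ♘ ♗ ♕ ♔ ♗ ♘ ♖│1
  ─────────────────
  a b c d e f g h


c1, f1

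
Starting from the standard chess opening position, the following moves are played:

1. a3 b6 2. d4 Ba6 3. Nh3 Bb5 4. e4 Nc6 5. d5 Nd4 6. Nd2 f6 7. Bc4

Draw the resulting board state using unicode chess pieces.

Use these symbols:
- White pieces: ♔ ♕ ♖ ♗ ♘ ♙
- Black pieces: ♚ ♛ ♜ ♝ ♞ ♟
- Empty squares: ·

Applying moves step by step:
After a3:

♜ ♞ ♝ ♛ ♚ ♝ ♞ ♜
♟ ♟ ♟ ♟ ♟ ♟ ♟ ♟
· · · · · · · ·
· · · · · · · ·
· · · · · · · ·
♙ · · · · · · ·
· ♙ ♙ ♙ ♙ ♙ ♙ ♙
♖ ♘ ♗ ♕ ♔ ♗ ♘ ♖


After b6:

♜ ♞ ♝ ♛ ♚ ♝ ♞ ♜
♟ · ♟ ♟ ♟ ♟ ♟ ♟
· ♟ · · · · · ·
· · · · · · · ·
· · · · · · · ·
♙ · · · · · · ·
· ♙ ♙ ♙ ♙ ♙ ♙ ♙
♖ ♘ ♗ ♕ ♔ ♗ ♘ ♖


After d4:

♜ ♞ ♝ ♛ ♚ ♝ ♞ ♜
♟ · ♟ ♟ ♟ ♟ ♟ ♟
· ♟ · · · · · ·
· · · · · · · ·
· · · ♙ · · · ·
♙ · · · · · · ·
· ♙ ♙ · ♙ ♙ ♙ ♙
♖ ♘ ♗ ♕ ♔ ♗ ♘ ♖


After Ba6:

♜ ♞ · ♛ ♚ ♝ ♞ ♜
♟ · ♟ ♟ ♟ ♟ ♟ ♟
♝ ♟ · · · · · ·
· · · · · · · ·
· · · ♙ · · · ·
♙ · · · · · · ·
· ♙ ♙ · ♙ ♙ ♙ ♙
♖ ♘ ♗ ♕ ♔ ♗ ♘ ♖


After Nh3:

♜ ♞ · ♛ ♚ ♝ ♞ ♜
♟ · ♟ ♟ ♟ ♟ ♟ ♟
♝ ♟ · · · · · ·
· · · · · · · ·
· · · ♙ · · · ·
♙ · · · · · · ♘
· ♙ ♙ · ♙ ♙ ♙ ♙
♖ ♘ ♗ ♕ ♔ ♗ · ♖


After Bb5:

♜ ♞ · ♛ ♚ ♝ ♞ ♜
♟ · ♟ ♟ ♟ ♟ ♟ ♟
· ♟ · · · · · ·
· ♝ · · · · · ·
· · · ♙ · · · ·
♙ · · · · · · ♘
· ♙ ♙ · ♙ ♙ ♙ ♙
♖ ♘ ♗ ♕ ♔ ♗ · ♖


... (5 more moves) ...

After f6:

♜ · · ♛ ♚ ♝ ♞ ♜
♟ · ♟ ♟ ♟ · ♟ ♟
· ♟ · · · ♟ · ·
· ♝ · ♙ · · · ·
· · · ♞ ♙ · · ·
♙ · · · · · · ♘
· ♙ ♙ ♘ · ♙ ♙ ♙
♖ · ♗ ♕ ♔ ♗ · ♖


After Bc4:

♜ · · ♛ ♚ ♝ ♞ ♜
♟ · ♟ ♟ ♟ · ♟ ♟
· ♟ · · · ♟ · ·
· ♝ · ♙ · · · ·
· · ♗ ♞ ♙ · · ·
♙ · · · · · · ♘
· ♙ ♙ ♘ · ♙ ♙ ♙
♖ · ♗ ♕ ♔ · · ♖



  a b c d e f g h
  ─────────────────
8│♜ · · ♛ ♚ ♝ ♞ ♜│8
7│♟ · ♟ ♟ ♟ · ♟ ♟│7
6│· ♟ · · · ♟ · ·│6
5│· ♝ · ♙ · · · ·│5
4│· · ♗ ♞ ♙ · · ·│4
3│♙ · · · · · · ♘│3
2│· ♙ ♙ ♘ · ♙ ♙ ♙│2
1│♖ · ♗ ♕ ♔ · · ♖│1
  ─────────────────
  a b c d e f g h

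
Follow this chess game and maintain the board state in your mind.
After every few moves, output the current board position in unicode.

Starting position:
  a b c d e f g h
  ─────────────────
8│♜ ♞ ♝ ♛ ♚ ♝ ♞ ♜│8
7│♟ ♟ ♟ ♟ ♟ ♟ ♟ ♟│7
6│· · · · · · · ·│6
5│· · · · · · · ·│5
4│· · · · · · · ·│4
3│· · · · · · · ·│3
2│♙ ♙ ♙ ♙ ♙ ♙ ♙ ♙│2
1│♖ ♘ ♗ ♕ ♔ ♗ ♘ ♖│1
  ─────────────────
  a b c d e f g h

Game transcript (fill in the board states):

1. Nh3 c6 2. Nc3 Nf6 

  a b c d e f g h
  ─────────────────
8│♜ ♞ ♝ ♛ ♚ ♝ · ♜│8
7│♟ ♟ · ♟ ♟ ♟ ♟ ♟│7
6│· · ♟ · · ♞ · ·│6
5│· · · · · · · ·│5
4│· · · · · · · ·│4
3│· · ♘ · · · · ♘│3
2│♙ ♙ ♙ ♙ ♙ ♙ ♙ ♙│2
1│♖ · ♗ ♕ ♔ ♗ · ♖│1
  ─────────────────
  a b c d e f g h

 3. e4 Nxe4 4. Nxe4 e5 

  a b c d e f g h
  ─────────────────
8│♜ ♞ ♝ ♛ ♚ ♝ · ♜│8
7│♟ ♟ · ♟ · ♟ ♟ ♟│7
6│· · ♟ · · · · ·│6
5│· · · · ♟ · · ·│5
4│· · · · ♘ · · ·│4
3│· · · · · · · ♘│3
2│♙ ♙ ♙ ♙ · ♙ ♙ ♙│2
1│♖ · ♗ ♕ ♔ ♗ · ♖│1
  ─────────────────
  a b c d e f g h

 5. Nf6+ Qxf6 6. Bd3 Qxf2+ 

  a b c d e f g h
  ─────────────────
8│♜ ♞ ♝ · ♚ ♝ · ♜│8
7│♟ ♟ · ♟ · ♟ ♟ ♟│7
6│· · ♟ · · · · ·│6
5│· · · · ♟ · · ·│5
4│· · · · · · · ·│4
3│· · · ♗ · · · ♘│3
2│♙ ♙ ♙ ♙ · ♛ ♙ ♙│2
1│♖ · ♗ ♕ ♔ · · ♖│1
  ─────────────────
  a b c d e f g h

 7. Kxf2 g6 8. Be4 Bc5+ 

  a b c d e f g h
  ─────────────────
8│♜ ♞ ♝ · ♚ · · ♜│8
7│♟ ♟ · ♟ · ♟ · ♟│7
6│· · ♟ · · · ♟ ·│6
5│· · ♝ · ♟ · · ·│5
4│· · · · ♗ · · ·│4
3│· · · · · · · ♘│3
2│♙ ♙ ♙ ♙ · ♔ ♙ ♙│2
1│♖ · ♗ ♕ · · · ♖│1
  ─────────────────
  a b c d e f g h

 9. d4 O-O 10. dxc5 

  a b c d e f g h
  ─────────────────
8│♜ ♞ ♝ · · ♜ ♚ ·│8
7│♟ ♟ · ♟ · ♟ · ♟│7
6│· · ♟ · · · ♟ ·│6
5│· · ♙ · ♟ · · ·│5
4│· · · · ♗ · · ·│4
3│· · · · · · · ♘│3
2│♙ ♙ ♙ · · ♔ ♙ ♙│2
1│♖ · ♗ ♕ · · · ♖│1
  ─────────────────
  a b c d e f g h


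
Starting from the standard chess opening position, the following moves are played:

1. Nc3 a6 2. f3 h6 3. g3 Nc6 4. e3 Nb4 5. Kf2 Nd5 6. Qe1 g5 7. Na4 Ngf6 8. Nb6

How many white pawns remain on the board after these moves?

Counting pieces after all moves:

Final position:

  a b c d e f g h
  ─────────────────
8│♜ · ♝ ♛ ♚ ♝ · ♜│8
7│· ♟ ♟ ♟ ♟ ♟ · ·│7
6│♟ ♘ · · · ♞ · ♟│6
5│· · · ♞ · · ♟ ·│5
4│· · · · · · · ·│4
3│· · · · ♙ ♙ ♙ ·│3
2│♙ ♙ ♙ ♙ · ♔ · ♙│2
1│♖ · ♗ · ♕ ♗ ♘ ♖│1
  ─────────────────
  a b c d e f g h


8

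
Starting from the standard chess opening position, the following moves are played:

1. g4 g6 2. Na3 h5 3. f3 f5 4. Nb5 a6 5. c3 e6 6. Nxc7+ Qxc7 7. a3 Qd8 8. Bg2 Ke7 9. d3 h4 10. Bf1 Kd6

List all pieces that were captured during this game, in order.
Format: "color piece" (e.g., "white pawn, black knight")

Tracking captures:
  Nxc7+: captured black pawn
  Qxc7: captured white knight

black pawn, white knight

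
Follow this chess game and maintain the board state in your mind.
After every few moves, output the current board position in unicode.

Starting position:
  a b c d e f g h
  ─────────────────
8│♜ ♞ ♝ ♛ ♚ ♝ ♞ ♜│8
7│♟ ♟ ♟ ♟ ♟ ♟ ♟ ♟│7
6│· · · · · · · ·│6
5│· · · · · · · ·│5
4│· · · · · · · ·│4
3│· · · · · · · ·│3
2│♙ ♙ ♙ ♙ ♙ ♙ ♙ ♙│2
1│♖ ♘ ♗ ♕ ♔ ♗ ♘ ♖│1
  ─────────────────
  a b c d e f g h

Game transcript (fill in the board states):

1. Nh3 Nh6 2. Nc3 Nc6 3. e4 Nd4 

  a b c d e f g h
  ─────────────────
8│♜ · ♝ ♛ ♚ ♝ · ♜│8
7│♟ ♟ ♟ ♟ ♟ ♟ ♟ ♟│7
6│· · · · · · · ♞│6
5│· · · · · · · ·│5
4│· · · ♞ ♙ · · ·│4
3│· · ♘ · · · · ♘│3
2│♙ ♙ ♙ ♙ · ♙ ♙ ♙│2
1│♖ · ♗ ♕ ♔ ♗ · ♖│1
  ─────────────────
  a b c d e f g h

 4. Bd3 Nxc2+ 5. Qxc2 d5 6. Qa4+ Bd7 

  a b c d e f g h
  ─────────────────
8│♜ · · ♛ ♚ ♝ · ♜│8
7│♟ ♟ ♟ ♝ ♟ ♟ ♟ ♟│7
6│· · · · · · · ♞│6
5│· · · ♟ · · · ·│5
4│♕ · · · ♙ · · ·│4
3│· · ♘ ♗ · · · ♘│3
2│♙ ♙ · ♙ · ♙ ♙ ♙│2
1│♖ · ♗ · ♔ · · ♖│1
  ─────────────────
  a b c d e f g h

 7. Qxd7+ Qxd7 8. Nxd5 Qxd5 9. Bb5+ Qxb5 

  a b c d e f g h
  ─────────────────
8│♜ · · · ♚ ♝ · ♜│8
7│♟ ♟ ♟ · ♟ ♟ ♟ ♟│7
6│· · · · · · · ♞│6
5│· ♛ · · · · · ·│5
4│· · · · ♙ · · ·│4
3│· · · · · · · ♘│3
2│♙ ♙ · ♙ · ♙ ♙ ♙│2
1│♖ · ♗ · ♔ · · ♖│1
  ─────────────────
  a b c d e f g h

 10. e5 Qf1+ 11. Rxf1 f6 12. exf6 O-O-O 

  a b c d e f g h
  ─────────────────
8│· · ♚ ♜ · ♝ · ♜│8
7│♟ ♟ ♟ · ♟ · ♟ ♟│7
6│· · · · · ♙ · ♞│6
5│· · · · · · · ·│5
4│· · · · · · · ·│4
3│· · · · · · · ♘│3
2│♙ ♙ · ♙ · ♙ ♙ ♙│2
1│♖ · ♗ · ♔ ♖ · ·│1
  ─────────────────
  a b c d e f g h



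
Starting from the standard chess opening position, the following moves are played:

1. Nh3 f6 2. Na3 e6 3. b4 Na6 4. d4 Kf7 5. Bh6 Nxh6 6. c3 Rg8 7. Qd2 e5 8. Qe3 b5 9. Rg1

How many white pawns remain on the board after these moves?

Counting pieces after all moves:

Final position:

  a b c d e f g h
  ─────────────────
8│♜ · ♝ ♛ · ♝ ♜ ·│8
7│♟ · ♟ ♟ · ♚ ♟ ♟│7
6│♞ · · · · ♟ · ♞│6
5│· ♟ · · ♟ · · ·│5
4│· ♙ · ♙ · · · ·│4
3│♘ · ♙ · ♕ · · ♘│3
2│♙ · · · ♙ ♙ ♙ ♙│2
1│♖ · · · ♔ ♗ ♖ ·│1
  ─────────────────
  a b c d e f g h


8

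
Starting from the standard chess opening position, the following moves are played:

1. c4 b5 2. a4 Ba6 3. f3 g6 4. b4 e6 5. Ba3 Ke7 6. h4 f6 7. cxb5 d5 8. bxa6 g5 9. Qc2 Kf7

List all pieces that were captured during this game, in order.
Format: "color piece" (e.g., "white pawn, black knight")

Tracking captures:
  cxb5: captured black pawn
  bxa6: captured black bishop

black pawn, black bishop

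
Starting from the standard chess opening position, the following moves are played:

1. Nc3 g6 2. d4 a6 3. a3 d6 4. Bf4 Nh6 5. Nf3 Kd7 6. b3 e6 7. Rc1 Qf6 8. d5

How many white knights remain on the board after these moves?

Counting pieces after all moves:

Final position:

  a b c d e f g h
  ─────────────────
8│♜ ♞ ♝ · · ♝ · ♜│8
7│· ♟ ♟ ♚ · ♟ · ♟│7
6│♟ · · ♟ ♟ ♛ ♟ ♞│6
5│· · · ♙ · · · ·│5
4│· · · · · ♗ · ·│4
3│♙ ♙ ♘ · · ♘ · ·│3
2│· · ♙ · ♙ ♙ ♙ ♙│2
1│· · ♖ ♕ ♔ ♗ · ♖│1
  ─────────────────
  a b c d e f g h


2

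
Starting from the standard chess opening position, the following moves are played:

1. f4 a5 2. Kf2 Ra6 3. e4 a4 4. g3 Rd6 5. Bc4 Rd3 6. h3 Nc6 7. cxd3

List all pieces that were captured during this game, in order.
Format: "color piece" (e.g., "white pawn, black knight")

Tracking captures:
  cxd3: captured black rook

black rook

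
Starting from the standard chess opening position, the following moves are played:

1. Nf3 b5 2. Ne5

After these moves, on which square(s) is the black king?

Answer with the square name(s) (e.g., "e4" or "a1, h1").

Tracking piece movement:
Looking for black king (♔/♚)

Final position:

  a b c d e f g h
  ─────────────────
8│♜ ♞ ♝ ♛ ♚ ♝ ♞ ♜│8
7│♟ · ♟ ♟ ♟ ♟ ♟ ♟│7
6│· · · · · · · ·│6
5│· ♟ · · ♘ · · ·│5
4│· · · · · · · ·│4
3│· · · · · · · ·│3
2│♙ ♙ ♙ ♙ ♙ ♙ ♙ ♙│2
1│♖ ♘ ♗ ♕ ♔ ♗ · ♖│1
  ─────────────────
  a b c d e f g h


e8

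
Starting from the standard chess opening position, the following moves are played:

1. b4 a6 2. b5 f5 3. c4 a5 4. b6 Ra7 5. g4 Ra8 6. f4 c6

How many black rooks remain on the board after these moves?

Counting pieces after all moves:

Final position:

  a b c d e f g h
  ─────────────────
8│♜ ♞ ♝ ♛ ♚ ♝ ♞ ♜│8
7│· ♟ · ♟ ♟ · ♟ ♟│7
6│· ♙ ♟ · · · · ·│6
5│♟ · · · · ♟ · ·│5
4│· · ♙ · · ♙ ♙ ·│4
3│· · · · · · · ·│3
2│♙ · · ♙ ♙ · · ♙│2
1│♖ ♘ ♗ ♕ ♔ ♗ ♘ ♖│1
  ─────────────────
  a b c d e f g h


2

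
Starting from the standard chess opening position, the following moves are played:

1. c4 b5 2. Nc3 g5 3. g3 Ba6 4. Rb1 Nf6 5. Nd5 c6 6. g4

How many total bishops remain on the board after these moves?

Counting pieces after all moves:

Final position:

  a b c d e f g h
  ─────────────────
8│♜ ♞ · ♛ ♚ ♝ · ♜│8
7│♟ · · ♟ ♟ ♟ · ♟│7
6│♝ · ♟ · · ♞ · ·│6
5│· ♟ · ♘ · · ♟ ·│5
4│· · ♙ · · · ♙ ·│4
3│· · · · · · · ·│3
2│♙ ♙ · ♙ ♙ ♙ · ♙│2
1│· ♖ ♗ ♕ ♔ ♗ ♘ ♖│1
  ─────────────────
  a b c d e f g h


4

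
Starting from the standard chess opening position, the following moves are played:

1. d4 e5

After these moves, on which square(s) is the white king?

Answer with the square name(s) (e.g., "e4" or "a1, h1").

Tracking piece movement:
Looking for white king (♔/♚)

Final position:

  a b c d e f g h
  ─────────────────
8│♜ ♞ ♝ ♛ ♚ ♝ ♞ ♜│8
7│♟ ♟ ♟ ♟ · ♟ ♟ ♟│7
6│· · · · · · · ·│6
5│· · · · ♟ · · ·│5
4│· · · ♙ · · · ·│4
3│· · · · · · · ·│3
2│♙ ♙ ♙ · ♙ ♙ ♙ ♙│2
1│♖ ♘ ♗ ♕ ♔ ♗ ♘ ♖│1
  ─────────────────
  a b c d e f g h


e1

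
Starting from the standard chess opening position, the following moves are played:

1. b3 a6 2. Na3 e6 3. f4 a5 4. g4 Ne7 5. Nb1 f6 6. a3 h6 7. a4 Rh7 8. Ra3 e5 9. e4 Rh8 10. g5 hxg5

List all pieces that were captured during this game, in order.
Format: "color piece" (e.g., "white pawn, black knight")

Tracking captures:
  hxg5: captured white pawn

white pawn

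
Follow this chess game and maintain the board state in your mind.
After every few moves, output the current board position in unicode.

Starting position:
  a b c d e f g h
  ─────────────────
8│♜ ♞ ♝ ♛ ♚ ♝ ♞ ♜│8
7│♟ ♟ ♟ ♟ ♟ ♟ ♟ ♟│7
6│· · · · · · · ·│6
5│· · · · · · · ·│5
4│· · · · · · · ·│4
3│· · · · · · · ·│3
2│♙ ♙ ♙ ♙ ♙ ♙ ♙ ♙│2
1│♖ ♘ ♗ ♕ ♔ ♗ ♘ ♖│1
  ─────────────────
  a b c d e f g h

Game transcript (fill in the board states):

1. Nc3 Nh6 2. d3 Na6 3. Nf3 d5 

  a b c d e f g h
  ─────────────────
8│♜ · ♝ ♛ ♚ ♝ · ♜│8
7│♟ ♟ ♟ · ♟ ♟ ♟ ♟│7
6│♞ · · · · · · ♞│6
5│· · · ♟ · · · ·│5
4│· · · · · · · ·│4
3│· · ♘ ♙ · ♘ · ·│3
2│♙ ♙ ♙ · ♙ ♙ ♙ ♙│2
1│♖ · ♗ ♕ ♔ ♗ · ♖│1
  ─────────────────
  a b c d e f g h

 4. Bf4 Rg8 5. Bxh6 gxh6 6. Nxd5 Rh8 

  a b c d e f g h
  ─────────────────
8│♜ · ♝ ♛ ♚ ♝ · ♜│8
7│♟ ♟ ♟ · ♟ ♟ · ♟│7
6│♞ · · · · · · ♟│6
5│· · · ♘ · · · ·│5
4│· · · · · · · ·│4
3│· · · ♙ · ♘ · ·│3
2│♙ ♙ ♙ · ♙ ♙ ♙ ♙│2
1│♖ · · ♕ ♔ ♗ · ♖│1
  ─────────────────
  a b c d e f g h

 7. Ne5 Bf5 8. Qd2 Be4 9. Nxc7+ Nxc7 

  a b c d e f g h
  ─────────────────
8│♜ · · ♛ ♚ ♝ · ♜│8
7│♟ ♟ ♞ · ♟ ♟ · ♟│7
6│· · · · · · · ♟│6
5│· · · · ♘ · · ·│5
4│· · · · ♝ · · ·│4
3│· · · ♙ · · · ·│3
2│♙ ♙ ♙ ♕ ♙ ♙ ♙ ♙│2
1│♖ · · · ♔ ♗ · ♖│1
  ─────────────────
  a b c d e f g h

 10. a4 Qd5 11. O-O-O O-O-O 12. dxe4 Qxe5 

  a b c d e f g h
  ─────────────────
8│· · ♚ ♜ · ♝ · ♜│8
7│♟ ♟ ♞ · ♟ ♟ · ♟│7
6│· · · · · · · ♟│6
5│· · · · ♛ · · ·│5
4│♙ · · · ♙ · · ·│4
3│· · · · · · · ·│3
2│· ♙ ♙ ♕ ♙ ♙ ♙ ♙│2
1│· · ♔ ♖ · ♗ · ♖│1
  ─────────────────
  a b c d e f g h

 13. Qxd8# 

  a b c d e f g h
  ─────────────────
8│· · ♚ ♕ · ♝ · ♜│8
7│♟ ♟ ♞ · ♟ ♟ · ♟│7
6│· · · · · · · ♟│6
5│· · · · ♛ · · ·│5
4│♙ · · · ♙ · · ·│4
3│· · · · · · · ·│3
2│· ♙ ♙ · ♙ ♙ ♙ ♙│2
1│· · ♔ ♖ · ♗ · ♖│1
  ─────────────────
  a b c d e f g h


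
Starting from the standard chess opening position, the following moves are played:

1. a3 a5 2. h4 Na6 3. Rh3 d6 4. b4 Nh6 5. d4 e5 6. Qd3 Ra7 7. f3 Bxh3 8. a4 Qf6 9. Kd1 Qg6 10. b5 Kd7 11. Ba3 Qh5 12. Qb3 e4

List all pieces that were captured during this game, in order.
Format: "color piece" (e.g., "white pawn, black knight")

Tracking captures:
  Bxh3: captured white rook

white rook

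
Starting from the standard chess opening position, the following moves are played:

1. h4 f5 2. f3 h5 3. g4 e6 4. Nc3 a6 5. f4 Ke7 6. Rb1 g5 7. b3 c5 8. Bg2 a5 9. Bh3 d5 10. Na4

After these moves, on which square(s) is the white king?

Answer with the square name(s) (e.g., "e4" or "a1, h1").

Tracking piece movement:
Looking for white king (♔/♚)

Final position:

  a b c d e f g h
  ─────────────────
8│♜ ♞ ♝ ♛ · ♝ ♞ ♜│8
7│· ♟ · · ♚ · · ·│7
6│· · · · ♟ · · ·│6
5│♟ · ♟ ♟ · ♟ ♟ ♟│5
4│♘ · · · · ♙ ♙ ♙│4
3│· ♙ · · · · · ♗│3
2│♙ · ♙ ♙ ♙ · · ·│2
1│· ♖ ♗ ♕ ♔ · ♘ ♖│1
  ─────────────────
  a b c d e f g h


e1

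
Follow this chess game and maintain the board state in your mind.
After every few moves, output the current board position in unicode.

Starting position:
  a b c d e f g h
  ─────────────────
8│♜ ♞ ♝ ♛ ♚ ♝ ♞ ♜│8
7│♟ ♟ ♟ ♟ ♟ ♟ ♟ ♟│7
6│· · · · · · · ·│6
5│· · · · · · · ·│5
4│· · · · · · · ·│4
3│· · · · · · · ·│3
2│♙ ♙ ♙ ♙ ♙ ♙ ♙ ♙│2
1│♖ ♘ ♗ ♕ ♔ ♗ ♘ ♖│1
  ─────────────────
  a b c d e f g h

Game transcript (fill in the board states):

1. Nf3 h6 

  a b c d e f g h
  ─────────────────
8│♜ ♞ ♝ ♛ ♚ ♝ ♞ ♜│8
7│♟ ♟ ♟ ♟ ♟ ♟ ♟ ·│7
6│· · · · · · · ♟│6
5│· · · · · · · ·│5
4│· · · · · · · ·│4
3│· · · · · ♘ · ·│3
2│♙ ♙ ♙ ♙ ♙ ♙ ♙ ♙│2
1│♖ ♘ ♗ ♕ ♔ ♗ · ♖│1
  ─────────────────
  a b c d e f g h

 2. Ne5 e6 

  a b c d e f g h
  ─────────────────
8│♜ ♞ ♝ ♛ ♚ ♝ ♞ ♜│8
7│♟ ♟ ♟ ♟ · ♟ ♟ ·│7
6│· · · · ♟ · · ♟│6
5│· · · · ♘ · · ·│5
4│· · · · · · · ·│4
3│· · · · · · · ·│3
2│♙ ♙ ♙ ♙ ♙ ♙ ♙ ♙│2
1│♖ ♘ ♗ ♕ ♔ ♗ · ♖│1
  ─────────────────
  a b c d e f g h

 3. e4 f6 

  a b c d e f g h
  ─────────────────
8│♜ ♞ ♝ ♛ ♚ ♝ ♞ ♜│8
7│♟ ♟ ♟ ♟ · · ♟ ·│7
6│· · · · ♟ ♟ · ♟│6
5│· · · · ♘ · · ·│5
4│· · · · ♙ · · ·│4
3│· · · · · · · ·│3
2│♙ ♙ ♙ ♙ · ♙ ♙ ♙│2
1│♖ ♘ ♗ ♕ ♔ ♗ · ♖│1
  ─────────────────
  a b c d e f g h

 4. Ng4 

  a b c d e f g h
  ─────────────────
8│♜ ♞ ♝ ♛ ♚ ♝ ♞ ♜│8
7│♟ ♟ ♟ ♟ · · ♟ ·│7
6│· · · · ♟ ♟ · ♟│6
5│· · · · · · · ·│5
4│· · · · ♙ · ♘ ·│4
3│· · · · · · · ·│3
2│♙ ♙ ♙ ♙ · ♙ ♙ ♙│2
1│♖ ♘ ♗ ♕ ♔ ♗ · ♖│1
  ─────────────────
  a b c d e f g h


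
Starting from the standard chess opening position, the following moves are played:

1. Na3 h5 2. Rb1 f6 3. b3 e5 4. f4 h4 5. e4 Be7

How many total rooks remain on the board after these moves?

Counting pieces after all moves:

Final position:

  a b c d e f g h
  ─────────────────
8│♜ ♞ ♝ ♛ ♚ · ♞ ♜│8
7│♟ ♟ ♟ ♟ ♝ · ♟ ·│7
6│· · · · · ♟ · ·│6
5│· · · · ♟ · · ·│5
4│· · · · ♙ ♙ · ♟│4
3│♘ ♙ · · · · · ·│3
2│♙ · ♙ ♙ · · ♙ ♙│2
1│· ♖ ♗ ♕ ♔ ♗ ♘ ♖│1
  ─────────────────
  a b c d e f g h


4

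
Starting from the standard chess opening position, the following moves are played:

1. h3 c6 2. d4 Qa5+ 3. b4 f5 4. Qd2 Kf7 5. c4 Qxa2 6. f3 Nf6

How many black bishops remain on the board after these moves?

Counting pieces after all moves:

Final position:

  a b c d e f g h
  ─────────────────
8│♜ ♞ ♝ · · ♝ · ♜│8
7│♟ ♟ · ♟ ♟ ♚ ♟ ♟│7
6│· · ♟ · · ♞ · ·│6
5│· · · · · ♟ · ·│5
4│· ♙ ♙ ♙ · · · ·│4
3│· · · · · ♙ · ♙│3
2│♛ · · ♕ ♙ · ♙ ·│2
1│♖ ♘ ♗ · ♔ ♗ ♘ ♖│1
  ─────────────────
  a b c d e f g h


2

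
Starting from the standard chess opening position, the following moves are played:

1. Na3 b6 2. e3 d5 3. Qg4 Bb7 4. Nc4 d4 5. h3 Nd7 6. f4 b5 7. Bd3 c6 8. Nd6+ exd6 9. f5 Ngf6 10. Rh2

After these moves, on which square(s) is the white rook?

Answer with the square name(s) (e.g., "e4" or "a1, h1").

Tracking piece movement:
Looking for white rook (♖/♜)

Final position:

  a b c d e f g h
  ─────────────────
8│♜ · · ♛ ♚ ♝ · ♜│8
7│♟ ♝ · ♞ · ♟ ♟ ♟│7
6│· · ♟ ♟ · ♞ · ·│6
5│· ♟ · · · ♙ · ·│5
4│· · · ♟ · · ♕ ·│4
3│· · · ♗ ♙ · · ♙│3
2│♙ ♙ ♙ ♙ · · ♙ ♖│2
1│♖ · ♗ · ♔ · ♘ ·│1
  ─────────────────
  a b c d e f g h


a1, h2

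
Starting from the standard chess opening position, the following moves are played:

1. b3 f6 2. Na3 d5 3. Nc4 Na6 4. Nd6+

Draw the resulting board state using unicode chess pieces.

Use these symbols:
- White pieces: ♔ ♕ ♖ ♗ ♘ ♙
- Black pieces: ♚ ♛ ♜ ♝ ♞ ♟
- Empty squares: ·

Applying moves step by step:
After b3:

♜ ♞ ♝ ♛ ♚ ♝ ♞ ♜
♟ ♟ ♟ ♟ ♟ ♟ ♟ ♟
· · · · · · · ·
· · · · · · · ·
· · · · · · · ·
· ♙ · · · · · ·
♙ · ♙ ♙ ♙ ♙ ♙ ♙
♖ ♘ ♗ ♕ ♔ ♗ ♘ ♖


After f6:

♜ ♞ ♝ ♛ ♚ ♝ ♞ ♜
♟ ♟ ♟ ♟ ♟ · ♟ ♟
· · · · · ♟ · ·
· · · · · · · ·
· · · · · · · ·
· ♙ · · · · · ·
♙ · ♙ ♙ ♙ ♙ ♙ ♙
♖ ♘ ♗ ♕ ♔ ♗ ♘ ♖


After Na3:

♜ ♞ ♝ ♛ ♚ ♝ ♞ ♜
♟ ♟ ♟ ♟ ♟ · ♟ ♟
· · · · · ♟ · ·
· · · · · · · ·
· · · · · · · ·
♘ ♙ · · · · · ·
♙ · ♙ ♙ ♙ ♙ ♙ ♙
♖ · ♗ ♕ ♔ ♗ ♘ ♖


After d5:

♜ ♞ ♝ ♛ ♚ ♝ ♞ ♜
♟ ♟ ♟ · ♟ · ♟ ♟
· · · · · ♟ · ·
· · · ♟ · · · ·
· · · · · · · ·
♘ ♙ · · · · · ·
♙ · ♙ ♙ ♙ ♙ ♙ ♙
♖ · ♗ ♕ ♔ ♗ ♘ ♖


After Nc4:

♜ ♞ ♝ ♛ ♚ ♝ ♞ ♜
♟ ♟ ♟ · ♟ · ♟ ♟
· · · · · ♟ · ·
· · · ♟ · · · ·
· · ♘ · · · · ·
· ♙ · · · · · ·
♙ · ♙ ♙ ♙ ♙ ♙ ♙
♖ · ♗ ♕ ♔ ♗ ♘ ♖


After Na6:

♜ · ♝ ♛ ♚ ♝ ♞ ♜
♟ ♟ ♟ · ♟ · ♟ ♟
♞ · · · · ♟ · ·
· · · ♟ · · · ·
· · ♘ · · · · ·
· ♙ · · · · · ·
♙ · ♙ ♙ ♙ ♙ ♙ ♙
♖ · ♗ ♕ ♔ ♗ ♘ ♖


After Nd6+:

♜ · ♝ ♛ ♚ ♝ ♞ ♜
♟ ♟ ♟ · ♟ · ♟ ♟
♞ · · ♘ · ♟ · ·
· · · ♟ · · · ·
· · · · · · · ·
· ♙ · · · · · ·
♙ · ♙ ♙ ♙ ♙ ♙ ♙
♖ · ♗ ♕ ♔ ♗ ♘ ♖



  a b c d e f g h
  ─────────────────
8│♜ · ♝ ♛ ♚ ♝ ♞ ♜│8
7│♟ ♟ ♟ · ♟ · ♟ ♟│7
6│♞ · · ♘ · ♟ · ·│6
5│· · · ♟ · · · ·│5
4│· · · · · · · ·│4
3│· ♙ · · · · · ·│3
2│♙ · ♙ ♙ ♙ ♙ ♙ ♙│2
1│♖ · ♗ ♕ ♔ ♗ ♘ ♖│1
  ─────────────────
  a b c d e f g h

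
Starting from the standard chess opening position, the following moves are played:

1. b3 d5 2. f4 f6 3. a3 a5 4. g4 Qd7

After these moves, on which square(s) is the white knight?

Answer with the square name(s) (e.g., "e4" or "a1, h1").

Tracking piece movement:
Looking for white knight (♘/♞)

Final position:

  a b c d e f g h
  ─────────────────
8│♜ ♞ ♝ · ♚ ♝ ♞ ♜│8
7│· ♟ ♟ ♛ ♟ · ♟ ♟│7
6│· · · · · ♟ · ·│6
5│♟ · · ♟ · · · ·│5
4│· · · · · ♙ ♙ ·│4
3│♙ ♙ · · · · · ·│3
2│· · ♙ ♙ ♙ · · ♙│2
1│♖ ♘ ♗ ♕ ♔ ♗ ♘ ♖│1
  ─────────────────
  a b c d e f g h


b1, g1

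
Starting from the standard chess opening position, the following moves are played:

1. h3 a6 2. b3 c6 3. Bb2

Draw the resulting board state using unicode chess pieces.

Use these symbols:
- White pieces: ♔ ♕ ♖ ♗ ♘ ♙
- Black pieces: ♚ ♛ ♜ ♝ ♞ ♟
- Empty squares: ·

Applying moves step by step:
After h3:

♜ ♞ ♝ ♛ ♚ ♝ ♞ ♜
♟ ♟ ♟ ♟ ♟ ♟ ♟ ♟
· · · · · · · ·
· · · · · · · ·
· · · · · · · ·
· · · · · · · ♙
♙ ♙ ♙ ♙ ♙ ♙ ♙ ·
♖ ♘ ♗ ♕ ♔ ♗ ♘ ♖


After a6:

♜ ♞ ♝ ♛ ♚ ♝ ♞ ♜
· ♟ ♟ ♟ ♟ ♟ ♟ ♟
♟ · · · · · · ·
· · · · · · · ·
· · · · · · · ·
· · · · · · · ♙
♙ ♙ ♙ ♙ ♙ ♙ ♙ ·
♖ ♘ ♗ ♕ ♔ ♗ ♘ ♖


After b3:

♜ ♞ ♝ ♛ ♚ ♝ ♞ ♜
· ♟ ♟ ♟ ♟ ♟ ♟ ♟
♟ · · · · · · ·
· · · · · · · ·
· · · · · · · ·
· ♙ · · · · · ♙
♙ · ♙ ♙ ♙ ♙ ♙ ·
♖ ♘ ♗ ♕ ♔ ♗ ♘ ♖


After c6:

♜ ♞ ♝ ♛ ♚ ♝ ♞ ♜
· ♟ · ♟ ♟ ♟ ♟ ♟
♟ · ♟ · · · · ·
· · · · · · · ·
· · · · · · · ·
· ♙ · · · · · ♙
♙ · ♙ ♙ ♙ ♙ ♙ ·
♖ ♘ ♗ ♕ ♔ ♗ ♘ ♖


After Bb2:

♜ ♞ ♝ ♛ ♚ ♝ ♞ ♜
· ♟ · ♟ ♟ ♟ ♟ ♟
♟ · ♟ · · · · ·
· · · · · · · ·
· · · · · · · ·
· ♙ · · · · · ♙
♙ ♗ ♙ ♙ ♙ ♙ ♙ ·
♖ ♘ · ♕ ♔ ♗ ♘ ♖



  a b c d e f g h
  ─────────────────
8│♜ ♞ ♝ ♛ ♚ ♝ ♞ ♜│8
7│· ♟ · ♟ ♟ ♟ ♟ ♟│7
6│♟ · ♟ · · · · ·│6
5│· · · · · · · ·│5
4│· · · · · · · ·│4
3│· ♙ · · · · · ♙│3
2│♙ ♗ ♙ ♙ ♙ ♙ ♙ ·│2
1│♖ ♘ · ♕ ♔ ♗ ♘ ♖│1
  ─────────────────
  a b c d e f g h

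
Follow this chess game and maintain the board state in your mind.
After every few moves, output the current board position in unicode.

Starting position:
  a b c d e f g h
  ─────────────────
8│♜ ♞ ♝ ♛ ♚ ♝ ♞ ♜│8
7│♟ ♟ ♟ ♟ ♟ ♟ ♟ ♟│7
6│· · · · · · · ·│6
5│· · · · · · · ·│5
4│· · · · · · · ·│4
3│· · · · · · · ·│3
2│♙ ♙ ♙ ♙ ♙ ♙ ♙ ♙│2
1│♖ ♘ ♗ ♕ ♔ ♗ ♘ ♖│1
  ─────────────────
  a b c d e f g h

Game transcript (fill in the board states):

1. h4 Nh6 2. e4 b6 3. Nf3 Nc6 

  a b c d e f g h
  ─────────────────
8│♜ · ♝ ♛ ♚ ♝ · ♜│8
7│♟ · ♟ ♟ ♟ ♟ ♟ ♟│7
6│· ♟ ♞ · · · · ♞│6
5│· · · · · · · ·│5
4│· · · · ♙ · · ♙│4
3│· · · · · ♘ · ·│3
2│♙ ♙ ♙ ♙ · ♙ ♙ ·│2
1│♖ ♘ ♗ ♕ ♔ ♗ · ♖│1
  ─────────────────
  a b c d e f g h

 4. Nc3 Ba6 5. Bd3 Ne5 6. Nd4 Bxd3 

  a b c d e f g h
  ─────────────────
8│♜ · · ♛ ♚ ♝ · ♜│8
7│♟ · ♟ ♟ ♟ ♟ ♟ ♟│7
6│· ♟ · · · · · ♞│6
5│· · · · ♞ · · ·│5
4│· · · ♘ ♙ · · ♙│4
3│· · ♘ ♝ · · · ·│3
2│♙ ♙ ♙ ♙ · ♙ ♙ ·│2
1│♖ · ♗ ♕ ♔ · · ♖│1
  ─────────────────
  a b c d e f g h

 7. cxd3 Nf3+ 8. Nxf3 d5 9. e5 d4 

  a b c d e f g h
  ─────────────────
8│♜ · · ♛ ♚ ♝ · ♜│8
7│♟ · ♟ · ♟ ♟ ♟ ♟│7
6│· ♟ · · · · · ♞│6
5│· · · · ♙ · · ·│5
4│· · · ♟ · · · ♙│4
3│· · ♘ ♙ · ♘ · ·│3
2│♙ ♙ · ♙ · ♙ ♙ ·│2
1│♖ · ♗ ♕ ♔ · · ♖│1
  ─────────────────
  a b c d e f g h

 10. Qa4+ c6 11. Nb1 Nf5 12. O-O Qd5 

  a b c d e f g h
  ─────────────────
8│♜ · · · ♚ ♝ · ♜│8
7│♟ · · · ♟ ♟ ♟ ♟│7
6│· ♟ ♟ · · · · ·│6
5│· · · ♛ ♙ ♞ · ·│5
4│♕ · · ♟ · · · ♙│4
3│· · · ♙ · ♘ · ·│3
2│♙ ♙ · ♙ · ♙ ♙ ·│2
1│♖ ♘ ♗ · · ♖ ♔ ·│1
  ─────────────────
  a b c d e f g h

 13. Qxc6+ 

  a b c d e f g h
  ─────────────────
8│♜ · · · ♚ ♝ · ♜│8
7│♟ · · · ♟ ♟ ♟ ♟│7
6│· ♟ ♕ · · · · ·│6
5│· · · ♛ ♙ ♞ · ·│5
4│· · · ♟ · · · ♙│4
3│· · · ♙ · ♘ · ·│3
2│♙ ♙ · ♙ · ♙ ♙ ·│2
1│♖ ♘ ♗ · · ♖ ♔ ·│1
  ─────────────────
  a b c d e f g h


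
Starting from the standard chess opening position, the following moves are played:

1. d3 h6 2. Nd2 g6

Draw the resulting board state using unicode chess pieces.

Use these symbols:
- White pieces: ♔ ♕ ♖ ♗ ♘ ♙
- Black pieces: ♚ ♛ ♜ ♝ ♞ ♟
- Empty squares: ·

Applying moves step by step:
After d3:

♜ ♞ ♝ ♛ ♚ ♝ ♞ ♜
♟ ♟ ♟ ♟ ♟ ♟ ♟ ♟
· · · · · · · ·
· · · · · · · ·
· · · · · · · ·
· · · ♙ · · · ·
♙ ♙ ♙ · ♙ ♙ ♙ ♙
♖ ♘ ♗ ♕ ♔ ♗ ♘ ♖


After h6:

♜ ♞ ♝ ♛ ♚ ♝ ♞ ♜
♟ ♟ ♟ ♟ ♟ ♟ ♟ ·
· · · · · · · ♟
· · · · · · · ·
· · · · · · · ·
· · · ♙ · · · ·
♙ ♙ ♙ · ♙ ♙ ♙ ♙
♖ ♘ ♗ ♕ ♔ ♗ ♘ ♖


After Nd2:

♜ ♞ ♝ ♛ ♚ ♝ ♞ ♜
♟ ♟ ♟ ♟ ♟ ♟ ♟ ·
· · · · · · · ♟
· · · · · · · ·
· · · · · · · ·
· · · ♙ · · · ·
♙ ♙ ♙ ♘ ♙ ♙ ♙ ♙
♖ · ♗ ♕ ♔ ♗ ♘ ♖


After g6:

♜ ♞ ♝ ♛ ♚ ♝ ♞ ♜
♟ ♟ ♟ ♟ ♟ ♟ · ·
· · · · · · ♟ ♟
· · · · · · · ·
· · · · · · · ·
· · · ♙ · · · ·
♙ ♙ ♙ ♘ ♙ ♙ ♙ ♙
♖ · ♗ ♕ ♔ ♗ ♘ ♖



  a b c d e f g h
  ─────────────────
8│♜ ♞ ♝ ♛ ♚ ♝ ♞ ♜│8
7│♟ ♟ ♟ ♟ ♟ ♟ · ·│7
6│· · · · · · ♟ ♟│6
5│· · · · · · · ·│5
4│· · · · · · · ·│4
3│· · · ♙ · · · ·│3
2│♙ ♙ ♙ ♘ ♙ ♙ ♙ ♙│2
1│♖ · ♗ ♕ ♔ ♗ ♘ ♖│1
  ─────────────────
  a b c d e f g h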